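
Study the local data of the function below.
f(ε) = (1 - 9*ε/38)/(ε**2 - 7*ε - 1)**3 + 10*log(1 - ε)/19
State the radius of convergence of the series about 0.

The radius of convergence is -7/2 + (1/2)*sqrt(53).

Denominator factor (ε**2 - 7*ε - 1)^3: discriminant 53, real irrational roots 7/2 + (1/2)*sqrt(53) and 7/2 - (1/2)*sqrt(53); poles of order 3, moduli 7/2 + (1/2)*sqrt(53) and -7/2 + (1/2)*sqrt(53).
Branch term (10/19)*log(1 - ε/(1)): its argument vanishes at ε = 1, a logarithmic branch point, modulus 1.
The radius of convergence is the smallest modulus among the singular points: -7/2 + (1/2)*sqrt(53).


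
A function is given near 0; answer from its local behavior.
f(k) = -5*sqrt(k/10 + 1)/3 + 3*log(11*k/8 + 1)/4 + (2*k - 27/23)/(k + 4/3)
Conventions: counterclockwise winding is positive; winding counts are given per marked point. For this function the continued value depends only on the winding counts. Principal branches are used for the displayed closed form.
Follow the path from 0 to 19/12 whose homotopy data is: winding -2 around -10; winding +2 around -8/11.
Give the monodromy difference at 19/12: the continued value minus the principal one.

The rational part is single-valued and drops out of the difference; each branch term changes only by its own monodromy.
(-5/3)*sqrt(1 - k/(-10)): winding -2 is even, the square root returns to the same sheet, contribution 0.
(3/4)*log(1 - k/(-8/11)): each positive loop around -8/11 adds 2*pi*i to the log, so winding +2 contributes (3/4)*(2)*2*pi*i = (3)*pi*i.
Summing the contributions at k = 19/12 gives (3)*pi*i.

Continued minus principal equals (3)*pi*i.


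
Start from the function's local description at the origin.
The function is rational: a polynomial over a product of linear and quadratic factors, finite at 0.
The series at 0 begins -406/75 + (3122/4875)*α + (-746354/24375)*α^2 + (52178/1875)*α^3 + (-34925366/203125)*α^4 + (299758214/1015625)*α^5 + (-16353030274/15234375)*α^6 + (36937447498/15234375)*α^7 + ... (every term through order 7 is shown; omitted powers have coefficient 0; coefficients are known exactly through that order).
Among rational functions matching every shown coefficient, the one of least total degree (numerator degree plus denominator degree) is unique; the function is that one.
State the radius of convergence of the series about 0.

No rational of total degree below 4 reproduces all 8 coefficients; solving the [1/3] Pade equations on them gives f(α) = (4*α/13 - 29/30)/((α - 5/7)*(α**2 - 3*α/10 - 1/4)), whose expansion matches every shown term.
Denominator factor (α**2 - 3*α/10 - 1/4): discriminant 109/100, real irrational roots 3/20 + (1/20)*sqrt(109) and 3/20 - (1/20)*sqrt(109); poles of order 1, moduli 3/20 + (1/20)*sqrt(109) and -3/20 + (1/20)*sqrt(109).
Denominator factor (α - 5/7): pole of order 1 at 5/7, modulus 5/7.
The radius of convergence is the smallest modulus among the singular points: -3/20 + (1/20)*sqrt(109).

The radius of convergence is -3/20 + (1/20)*sqrt(109).


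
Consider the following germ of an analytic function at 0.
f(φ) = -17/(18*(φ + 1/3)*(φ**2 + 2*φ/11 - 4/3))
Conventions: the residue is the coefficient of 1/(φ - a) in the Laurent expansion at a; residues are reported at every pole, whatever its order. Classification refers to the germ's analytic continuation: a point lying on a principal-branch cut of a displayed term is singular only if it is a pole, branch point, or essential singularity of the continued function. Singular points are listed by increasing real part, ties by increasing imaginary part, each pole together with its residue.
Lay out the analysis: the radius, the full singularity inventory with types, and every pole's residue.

Radius of convergence at 0: 1/3.
At -1/11 - (1/33)*sqrt(1461): a pole of order 1; residue -187/508 - (374/185547)*sqrt(1461).
At -1/3: a pole of order 1; residue 187/254.
At -1/11 + (1/33)*sqrt(1461): a pole of order 1; residue -187/508 + (374/185547)*sqrt(1461).

Denominator factor (φ + 1/3): pole of order 1 at -1/3, modulus 1/3.
Denominator factor (φ**2 + 2*φ/11 - 4/3): discriminant 1948/363, real irrational roots -1/11 + (1/33)*sqrt(1461) and -1/11 - (1/33)*sqrt(1461); poles of order 1, moduli -1/11 + (1/33)*sqrt(1461) and 1/11 + (1/33)*sqrt(1461).
The radius of convergence is the smallest modulus among the singular points: 1/3.
The factor φ**2 + 2*φ/11 - 4/3 splits as (φ - a)(φ - a') with a = -1/11 - (1/33)*sqrt(1461), a' = -1/11 + (1/33)*sqrt(1461). At the order-1 pole a set g(φ) = (φ - a)*f(φ) = [-17/(18*(φ + 1/3))] / (φ - a').
Simple pole: residue = g(a) at a = -1/11 - (1/33)*sqrt(1461), which is -187/508 - (374/185547)*sqrt(1461).
At the order-1 pole -1/3 set g(φ) = (φ - (-1/3))*f(φ) = -17/(18*(φ**2 + 2*φ/11 - 4/3)).
Simple pole: residue = g(a) at a = -1/3, which is 187/254.
The factor φ**2 + 2*φ/11 - 4/3 splits as (φ - a)(φ - a') with a = -1/11 + (1/33)*sqrt(1461), a' = -1/11 - (1/33)*sqrt(1461). At the order-1 pole a set g(φ) = (φ - a)*f(φ) = [-17/(18*(φ + 1/3))] / (φ - a').
Simple pole: residue = g(a) at a = -1/11 + (1/33)*sqrt(1461), which is -187/508 + (374/185547)*sqrt(1461).
List the singular points by increasing real part (a conjugate pair: the negative imaginary part first).


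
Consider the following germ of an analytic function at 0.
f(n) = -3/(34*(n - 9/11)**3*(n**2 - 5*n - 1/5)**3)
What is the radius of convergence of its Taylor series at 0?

Denominator factor (n**2 - 5*n - 1/5)^3: discriminant 129/5, real irrational roots 5/2 + (1/10)*sqrt(645) and 5/2 - (1/10)*sqrt(645); poles of order 3, moduli 5/2 + (1/10)*sqrt(645) and -5/2 + (1/10)*sqrt(645).
Denominator factor (n - 9/11)^3: pole of order 3 at 9/11, modulus 9/11.
The radius of convergence is the smallest modulus among the singular points: -5/2 + (1/10)*sqrt(645).

The radius of convergence is -5/2 + (1/10)*sqrt(645).


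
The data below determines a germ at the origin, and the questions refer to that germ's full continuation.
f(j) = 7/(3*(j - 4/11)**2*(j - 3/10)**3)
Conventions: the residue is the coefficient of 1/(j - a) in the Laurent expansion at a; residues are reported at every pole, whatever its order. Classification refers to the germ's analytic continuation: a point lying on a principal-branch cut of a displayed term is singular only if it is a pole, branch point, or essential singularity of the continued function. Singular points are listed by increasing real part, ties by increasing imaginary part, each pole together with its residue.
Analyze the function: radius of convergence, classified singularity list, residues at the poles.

Denominator factor (j - 3/10)^3: pole of order 3 at 3/10, modulus 3/10.
Denominator factor (j - 4/11)^2: pole of order 2 at 4/11, modulus 4/11.
The radius of convergence is the smallest modulus among the singular points: 3/10.
At the order-3 pole 3/10 set g(j) = (j - (3/10))^3*f(j) = 7/(3*(j - 4/11)**2).
Order-3 pole: residue = g''(a)/2; g''(3/10) = 292820000/343, so the residue is 146410000/343.
At the order-2 pole 4/11 set g(j) = (j - (4/11))^2*f(j) = 7/(3*(j - 3/10)**3).
Order-2 pole: residue = g'(a); g'(4/11) = -146410000/343, so the residue is -146410000/343.
List the singular points by increasing real part (a conjugate pair: the negative imaginary part first).

Radius of convergence at 0: 3/10.
At 3/10: a pole of order 3; residue 146410000/343.
At 4/11: a pole of order 2; residue -146410000/343.


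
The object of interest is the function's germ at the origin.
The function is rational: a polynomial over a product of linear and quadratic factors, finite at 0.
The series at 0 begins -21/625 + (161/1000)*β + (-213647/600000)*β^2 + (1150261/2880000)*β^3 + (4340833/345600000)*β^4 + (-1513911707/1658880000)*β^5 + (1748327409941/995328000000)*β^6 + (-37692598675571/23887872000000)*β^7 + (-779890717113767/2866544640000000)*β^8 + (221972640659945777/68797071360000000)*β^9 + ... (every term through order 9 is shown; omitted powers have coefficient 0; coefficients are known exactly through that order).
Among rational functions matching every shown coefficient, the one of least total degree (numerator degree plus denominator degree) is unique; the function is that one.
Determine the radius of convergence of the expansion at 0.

No rational of total degree below 8 reproduces all 10 coefficients; solving the [0/8] Pade equations on them gives f(β) = -1/(36*(β**2 + 5*β/12 + 10/7)*(β**2 + 5*β/4 + 5/6)**3), whose expansion matches every shown term.
Denominator factor (β**2 + 5*β/12 + 10/7): discriminant -5585/1008, complex-conjugate roots (-5/24) + ((1/168)*sqrt(39095))*i and (-5/24) - ((1/168)*sqrt(39095))*i; poles of order 1, moduli (1/7)*sqrt(70) and (1/7)*sqrt(70).
Denominator factor (β**2 + 5*β/4 + 5/6)^3: discriminant -85/48, complex-conjugate roots (-5/8) + ((1/24)*sqrt(255))*i and (-5/8) - ((1/24)*sqrt(255))*i; poles of order 3, moduli (1/6)*sqrt(30) and (1/6)*sqrt(30).
The radius of convergence is the smallest modulus among the singular points: (1/6)*sqrt(30).

The radius of convergence is (1/6)*sqrt(30).


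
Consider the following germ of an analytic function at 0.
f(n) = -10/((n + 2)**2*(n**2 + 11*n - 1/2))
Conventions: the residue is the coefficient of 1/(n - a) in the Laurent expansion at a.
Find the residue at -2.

At the order-2 pole -2 set g(n) = (n - (-2))^2*f(n) = -10/(n**2 + 11*n - 1/2).
Order-2 pole: residue = g'(a); g'(-2) = 280/1369, so the residue is 280/1369.

The residue is 280/1369.


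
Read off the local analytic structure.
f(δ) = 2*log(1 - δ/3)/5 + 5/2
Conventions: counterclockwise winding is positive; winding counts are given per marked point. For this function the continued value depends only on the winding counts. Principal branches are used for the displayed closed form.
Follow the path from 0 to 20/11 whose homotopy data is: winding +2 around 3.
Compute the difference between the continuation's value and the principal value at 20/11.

Continued minus principal equals (8/5)*pi*i.

The rational part is single-valued and drops out of the difference; each branch term changes only by its own monodromy.
(2/5)*log(1 - δ/(3)): each positive loop around 3 adds 2*pi*i to the log, so winding +2 contributes (2/5)*(2)*2*pi*i = (8/5)*pi*i.
Summing the contributions at δ = 20/11 gives (8/5)*pi*i.


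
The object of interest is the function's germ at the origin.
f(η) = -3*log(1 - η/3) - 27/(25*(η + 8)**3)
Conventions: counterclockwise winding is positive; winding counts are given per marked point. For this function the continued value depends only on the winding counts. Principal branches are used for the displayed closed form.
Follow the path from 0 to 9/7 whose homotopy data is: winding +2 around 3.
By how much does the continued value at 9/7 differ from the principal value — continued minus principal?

The rational part is single-valued and drops out of the difference; each branch term changes only by its own monodromy.
(-3)*log(1 - η/(3)): each positive loop around 3 adds 2*pi*i to the log, so winding +2 contributes (-3)*(2)*2*pi*i = -(12)*pi*i.
Summing the contributions at η = 9/7 gives -(12)*pi*i.

Continued minus principal equals -(12)*pi*i.


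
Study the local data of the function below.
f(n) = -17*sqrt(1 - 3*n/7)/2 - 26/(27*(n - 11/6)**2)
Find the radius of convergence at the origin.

The radius of convergence is 11/6.

Denominator factor (n - 11/6)^2: pole of order 2 at 11/6, modulus 11/6.
Branch term (-17/2)*sqrt(1 - n/(7/3)): its argument vanishes at n = 7/3, a square-root branch point, modulus 7/3.
The radius of convergence is the smallest modulus among the singular points: 11/6.


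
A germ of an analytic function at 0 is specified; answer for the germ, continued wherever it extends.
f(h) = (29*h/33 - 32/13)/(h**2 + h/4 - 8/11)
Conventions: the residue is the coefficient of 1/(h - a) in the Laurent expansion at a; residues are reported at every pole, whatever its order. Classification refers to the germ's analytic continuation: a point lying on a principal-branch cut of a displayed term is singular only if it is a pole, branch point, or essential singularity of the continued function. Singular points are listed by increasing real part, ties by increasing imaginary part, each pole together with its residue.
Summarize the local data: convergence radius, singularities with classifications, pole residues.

Radius of convergence at 0: -1/8 + (1/88)*sqrt(5753).
At -1/8 - (1/88)*sqrt(5753): a pole of order 1; residue 29/66 + (8825/448734)*sqrt(5753).
At -1/8 + (1/88)*sqrt(5753): a pole of order 1; residue 29/66 - (8825/448734)*sqrt(5753).

Denominator factor (h**2 + h/4 - 8/11): discriminant 523/176, real irrational roots -1/8 + (1/88)*sqrt(5753) and -1/8 - (1/88)*sqrt(5753); poles of order 1, moduli -1/8 + (1/88)*sqrt(5753) and 1/8 + (1/88)*sqrt(5753).
The radius of convergence is the smallest modulus among the singular points: -1/8 + (1/88)*sqrt(5753).
The factor h**2 + h/4 - 8/11 splits as (h - a)(h - a') with a = -1/8 - (1/88)*sqrt(5753), a' = -1/8 + (1/88)*sqrt(5753). At the order-1 pole a set g(h) = (h - a)*f(h) = [29*h/33 - 32/13] / (h - a').
Simple pole: residue = g(a) at a = -1/8 - (1/88)*sqrt(5753), which is 29/66 + (8825/448734)*sqrt(5753).
The factor h**2 + h/4 - 8/11 splits as (h - a)(h - a') with a = -1/8 + (1/88)*sqrt(5753), a' = -1/8 - (1/88)*sqrt(5753). At the order-1 pole a set g(h) = (h - a)*f(h) = [29*h/33 - 32/13] / (h - a').
Simple pole: residue = g(a) at a = -1/8 + (1/88)*sqrt(5753), which is 29/66 - (8825/448734)*sqrt(5753).
List the singular points by increasing real part (a conjugate pair: the negative imaginary part first).


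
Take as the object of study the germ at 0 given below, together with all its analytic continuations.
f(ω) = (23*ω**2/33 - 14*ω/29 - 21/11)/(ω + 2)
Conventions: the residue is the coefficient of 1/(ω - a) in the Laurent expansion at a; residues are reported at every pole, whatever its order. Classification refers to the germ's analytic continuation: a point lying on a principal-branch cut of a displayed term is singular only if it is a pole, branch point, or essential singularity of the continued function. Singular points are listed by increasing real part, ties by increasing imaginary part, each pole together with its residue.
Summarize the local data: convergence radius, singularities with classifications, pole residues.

Radius of convergence at 0: 2.
At -2: a pole of order 1; residue 1765/957.

Denominator factor (ω + 2): pole of order 1 at -2, modulus 2.
The radius of convergence is the smallest modulus among the singular points: 2.
At the order-1 pole -2 set g(ω) = (ω - (-2))*f(ω) = 23*ω**2/33 - 14*ω/29 - 21/11.
Simple pole: residue = g(a) at a = -2, which is 1765/957.


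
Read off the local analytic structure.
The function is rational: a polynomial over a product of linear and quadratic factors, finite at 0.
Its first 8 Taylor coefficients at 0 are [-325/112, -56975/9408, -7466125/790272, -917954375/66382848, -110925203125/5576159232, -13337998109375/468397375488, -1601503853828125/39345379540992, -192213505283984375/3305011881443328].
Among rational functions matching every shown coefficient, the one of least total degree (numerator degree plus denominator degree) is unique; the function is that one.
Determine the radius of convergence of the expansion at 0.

No rational of total degree below 3 reproduces all 8 coefficients; solving the [1/2] Pade equations on them gives f(τ) = (-33*τ/28 - 39/8)/((τ - 12/5)*(τ - 7/10)), whose expansion matches every shown term.
Denominator factor (τ - 12/5): pole of order 1 at 12/5, modulus 12/5.
Denominator factor (τ - 7/10): pole of order 1 at 7/10, modulus 7/10.
The radius of convergence is the smallest modulus among the singular points: 7/10.

The radius of convergence is 7/10.


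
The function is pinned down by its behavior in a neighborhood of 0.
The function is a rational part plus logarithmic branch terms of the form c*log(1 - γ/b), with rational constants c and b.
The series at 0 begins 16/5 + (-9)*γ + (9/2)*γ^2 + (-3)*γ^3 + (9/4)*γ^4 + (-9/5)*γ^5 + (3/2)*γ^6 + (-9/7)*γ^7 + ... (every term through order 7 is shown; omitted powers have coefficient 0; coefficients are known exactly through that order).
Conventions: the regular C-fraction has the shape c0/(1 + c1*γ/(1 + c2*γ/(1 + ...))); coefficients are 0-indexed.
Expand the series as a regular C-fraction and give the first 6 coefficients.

The regular C-fraction coefficients are [16/5, 45/16, -37/16, -4/111, 119/222, 74/595].

Taylor coefficients (read off): a_0 = 16/5, a_1 = -9, a_2 = 9/2, a_3 = -3, a_4 = 9/4, a_5 = -9/5.
c0 = a_0 = 16/5. Peel one level at a time: if S = 1 + c*γ/S' with S'(0) = 1, then c is the γ-coefficient of S and S' = c*γ/(S - 1).
S_1 = c0/f = 1 + (45/16)*γ + (1665/256)*γ^2 + ...; c1 = 45/16.
S_2 = c1*γ/(S_1 - 1) = 1 + (-37/16)*γ + (-1/12)*γ^2 + ...; c2 = -37/16.
S_3 = c2*γ/(S_2 - 1) = 1 + (-4/111)*γ + (238/12321)*γ^2 + ...; c3 = -4/111.
S_4 = c3*γ/(S_3 - 1) = 1 + (119/222)*γ + (-1/15)*γ^2 + ...; c4 = 119/222.
S_5 = c4*γ/(S_4 - 1) = 1 + (74/595)*γ + ...; c5 = 74/595.


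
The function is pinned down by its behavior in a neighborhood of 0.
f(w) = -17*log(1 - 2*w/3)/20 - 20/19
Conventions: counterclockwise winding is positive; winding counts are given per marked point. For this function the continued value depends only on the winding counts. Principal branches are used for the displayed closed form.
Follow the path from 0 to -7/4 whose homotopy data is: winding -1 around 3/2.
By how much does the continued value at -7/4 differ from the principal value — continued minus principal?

Continued minus principal equals (17/10)*pi*i.

The rational part is single-valued and drops out of the difference; each branch term changes only by its own monodromy.
(-17/20)*log(1 - w/(3/2)): each positive loop around 3/2 adds 2*pi*i to the log, so winding -1 contributes (-17/20)*(-1)*2*pi*i = (17/10)*pi*i.
Summing the contributions at w = -7/4 gives (17/10)*pi*i.


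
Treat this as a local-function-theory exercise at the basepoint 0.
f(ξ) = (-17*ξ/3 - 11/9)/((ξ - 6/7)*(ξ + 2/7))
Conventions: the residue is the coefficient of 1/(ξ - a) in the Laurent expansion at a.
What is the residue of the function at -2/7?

At the order-1 pole -2/7 set g(ξ) = (ξ - (-2/7))*f(ξ) = (-17*ξ/3 - 11/9)/(ξ - 6/7).
Simple pole: residue = g(a) at a = -2/7, which is -25/72.

The residue is -25/72.


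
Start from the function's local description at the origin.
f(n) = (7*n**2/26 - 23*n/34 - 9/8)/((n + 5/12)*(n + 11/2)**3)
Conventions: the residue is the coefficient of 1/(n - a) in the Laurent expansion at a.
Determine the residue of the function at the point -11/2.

The residue is 304134/50162801.

At the order-3 pole -11/2 set g(n) = (n - (-11/2))^3*f(n) = (7*n**2/26 - 23*n/34 - 9/8)/(n + 5/12).
Order-3 pole: residue = g''(a)/2; g''(-11/2) = 608268/50162801, so the residue is 304134/50162801.


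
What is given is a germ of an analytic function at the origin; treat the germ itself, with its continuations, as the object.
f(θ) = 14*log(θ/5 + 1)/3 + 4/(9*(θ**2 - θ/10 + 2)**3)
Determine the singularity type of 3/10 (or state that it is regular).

The point is a regular point.

Denominator factors: θ**2 - θ/10 + 2 = 103/50 at θ = 3/10 — none vanishes.
Branch term log(1 - θ/(-5)): argument at 3/10 is 53/50, nonzero, so 3/10 is not its branch point (a point on a principal cut is still regular for the continued germ).
So the germ continues analytically to 3/10.


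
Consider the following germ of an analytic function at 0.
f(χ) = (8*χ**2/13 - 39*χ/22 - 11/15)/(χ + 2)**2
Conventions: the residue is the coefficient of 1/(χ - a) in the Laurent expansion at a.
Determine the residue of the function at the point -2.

At the order-2 pole -2 set g(χ) = (χ - (-2))^2*f(χ) = 8*χ**2/13 - 39*χ/22 - 11/15.
Order-2 pole: residue = g'(a); g'(-2) = -1211/286, so the residue is -1211/286.

The residue is -1211/286.


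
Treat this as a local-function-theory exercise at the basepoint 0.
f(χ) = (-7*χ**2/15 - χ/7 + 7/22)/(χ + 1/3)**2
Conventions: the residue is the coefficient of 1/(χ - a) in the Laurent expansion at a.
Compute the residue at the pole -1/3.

At the order-2 pole -1/3 set g(χ) = (χ - (-1/3))^2*f(χ) = -7*χ**2/15 - χ/7 + 7/22.
Order-2 pole: residue = g'(a); g'(-1/3) = 53/315, so the residue is 53/315.

The residue is 53/315.


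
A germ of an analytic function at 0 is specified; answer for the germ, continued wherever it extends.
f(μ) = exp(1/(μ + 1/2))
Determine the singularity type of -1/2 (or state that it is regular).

The exponent 1/(μ - (-1/2)) has a pole at -1/2, so exp(1/(μ - (-1/2))) takes every nonzero value near it: an essential singularity (not a pole of any order).

The point is an essential singularity.


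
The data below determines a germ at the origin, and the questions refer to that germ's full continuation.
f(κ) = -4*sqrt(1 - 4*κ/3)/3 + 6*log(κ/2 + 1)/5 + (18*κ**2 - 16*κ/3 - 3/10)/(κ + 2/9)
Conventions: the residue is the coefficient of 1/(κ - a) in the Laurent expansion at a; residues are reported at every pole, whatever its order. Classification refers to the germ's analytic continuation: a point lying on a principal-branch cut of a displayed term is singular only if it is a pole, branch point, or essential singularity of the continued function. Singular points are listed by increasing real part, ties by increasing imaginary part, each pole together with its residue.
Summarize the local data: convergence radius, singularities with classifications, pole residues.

Denominator factor (κ + 2/9): pole of order 1 at -2/9, modulus 2/9.
Branch term (-4/3)*sqrt(1 - κ/(3/4)): its argument vanishes at κ = 3/4, a square-root branch point, modulus 3/4.
Branch term (6/5)*log(1 - κ/(-2)): its argument vanishes at κ = -2, a logarithmic branch point, modulus 2.
The radius of convergence is the smallest modulus among the singular points: 2/9.
The branch terms are analytic at -2/9 and contribute nothing to the residue; only the rational part matters.
At the order-1 pole -2/9 set g(κ) = (κ - (-2/9))*(rational part) = 18*κ**2 - 16*κ/3 - 3/10.
Simple pole: residue = g(a) at a = -2/9, which is 479/270.
List the singular points by increasing real part (a conjugate pair: the negative imaginary part first).

Radius of convergence at 0: 2/9.
At -2: a logarithmic branch point.
At -2/9: a pole of order 1; residue 479/270.
At 3/4: an algebraic (square-root) branch point.


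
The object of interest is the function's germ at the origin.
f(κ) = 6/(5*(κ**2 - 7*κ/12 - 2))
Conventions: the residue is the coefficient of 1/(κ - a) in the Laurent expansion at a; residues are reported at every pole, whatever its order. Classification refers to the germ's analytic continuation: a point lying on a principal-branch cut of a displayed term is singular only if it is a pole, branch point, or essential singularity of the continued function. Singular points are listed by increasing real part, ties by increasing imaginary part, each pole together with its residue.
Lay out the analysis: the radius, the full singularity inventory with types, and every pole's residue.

Denominator factor (κ**2 - 7*κ/12 - 2): discriminant 1201/144, real irrational roots 7/24 + (1/24)*sqrt(1201) and 7/24 - (1/24)*sqrt(1201); poles of order 1, moduli 7/24 + (1/24)*sqrt(1201) and -7/24 + (1/24)*sqrt(1201).
The radius of convergence is the smallest modulus among the singular points: -7/24 + (1/24)*sqrt(1201).
The factor κ**2 - 7*κ/12 - 2 splits as (κ - a)(κ - a') with a = 7/24 - (1/24)*sqrt(1201), a' = 7/24 + (1/24)*sqrt(1201). At the order-1 pole a set g(κ) = (κ - a)*f(κ) = [6/5] / (κ - a').
Simple pole: residue = g(a) at a = 7/24 - (1/24)*sqrt(1201), which is -(72/6005)*sqrt(1201).
The factor κ**2 - 7*κ/12 - 2 splits as (κ - a)(κ - a') with a = 7/24 + (1/24)*sqrt(1201), a' = 7/24 - (1/24)*sqrt(1201). At the order-1 pole a set g(κ) = (κ - a)*f(κ) = [6/5] / (κ - a').
Simple pole: residue = g(a) at a = 7/24 + (1/24)*sqrt(1201), which is (72/6005)*sqrt(1201).
List the singular points by increasing real part (a conjugate pair: the negative imaginary part first).

Radius of convergence at 0: -7/24 + (1/24)*sqrt(1201).
At 7/24 - (1/24)*sqrt(1201): a pole of order 1; residue -(72/6005)*sqrt(1201).
At 7/24 + (1/24)*sqrt(1201): a pole of order 1; residue (72/6005)*sqrt(1201).


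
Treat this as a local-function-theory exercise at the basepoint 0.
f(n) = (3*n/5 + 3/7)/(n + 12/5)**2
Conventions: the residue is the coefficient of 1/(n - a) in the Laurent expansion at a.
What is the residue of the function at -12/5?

The residue is 3/5.

At the order-2 pole -12/5 set g(n) = (n - (-12/5))^2*f(n) = 3*n/5 + 3/7.
Order-2 pole: residue = g'(a); g'(-12/5) = 3/5, so the residue is 3/5.


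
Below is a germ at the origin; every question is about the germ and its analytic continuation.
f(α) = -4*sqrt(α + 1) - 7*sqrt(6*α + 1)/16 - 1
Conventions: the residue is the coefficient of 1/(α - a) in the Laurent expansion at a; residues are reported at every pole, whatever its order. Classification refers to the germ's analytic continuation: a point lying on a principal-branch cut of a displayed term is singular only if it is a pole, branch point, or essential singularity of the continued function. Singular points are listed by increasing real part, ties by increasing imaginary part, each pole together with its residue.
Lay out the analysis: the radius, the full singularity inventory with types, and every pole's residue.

Radius of convergence at 0: 1/6.
At -1: an algebraic (square-root) branch point.
At -1/6: an algebraic (square-root) branch point.

Branch term (-7/16)*sqrt(1 - α/(-1/6)): its argument vanishes at α = -1/6, a square-root branch point, modulus 1/6.
Branch term (-4)*sqrt(1 - α/(-1)): its argument vanishes at α = -1, a square-root branch point, modulus 1.
The radius of convergence is the smallest modulus among the singular points: 1/6.
List the singular points by increasing real part (a conjugate pair: the negative imaginary part first).


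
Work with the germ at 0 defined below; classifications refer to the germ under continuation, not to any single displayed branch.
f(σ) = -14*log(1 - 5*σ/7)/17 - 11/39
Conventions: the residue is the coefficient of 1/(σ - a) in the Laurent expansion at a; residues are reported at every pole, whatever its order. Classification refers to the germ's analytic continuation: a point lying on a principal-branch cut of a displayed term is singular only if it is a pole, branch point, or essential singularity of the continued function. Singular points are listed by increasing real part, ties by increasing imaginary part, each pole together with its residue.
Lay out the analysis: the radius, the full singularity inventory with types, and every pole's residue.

Radius of convergence at 0: 7/5.
At 7/5: a logarithmic branch point.

Branch term (-14/17)*log(1 - σ/(7/5)): its argument vanishes at σ = 7/5, a logarithmic branch point, modulus 7/5.
The radius of convergence is the smallest modulus among the singular points: 7/5.


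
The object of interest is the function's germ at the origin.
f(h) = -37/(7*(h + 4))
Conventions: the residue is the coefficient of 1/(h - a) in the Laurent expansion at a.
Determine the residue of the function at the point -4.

The residue is -37/7.

At the order-1 pole -4 set g(h) = (h - (-4))*f(h) = -37/7.
Simple pole: residue = g(a) at a = -4, which is -37/7.


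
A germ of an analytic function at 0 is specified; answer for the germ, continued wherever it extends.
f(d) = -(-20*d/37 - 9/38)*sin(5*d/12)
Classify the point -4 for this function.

There is no denominator, hence no pole anywhere.
The factor -sin(5*d/12) is entire.
So the germ continues analytically to -4.

The point is a regular point.


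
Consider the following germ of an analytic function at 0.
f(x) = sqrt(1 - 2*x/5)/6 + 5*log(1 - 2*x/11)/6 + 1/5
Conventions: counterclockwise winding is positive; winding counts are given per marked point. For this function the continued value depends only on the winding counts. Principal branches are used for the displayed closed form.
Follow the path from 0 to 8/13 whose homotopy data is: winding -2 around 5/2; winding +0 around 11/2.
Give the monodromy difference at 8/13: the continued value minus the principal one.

The rational part is single-valued and drops out of the difference; each branch term changes only by its own monodromy.
(5/6)*log(1 - x/(11/2)): winding 0 around 11/2, so this term returns to its principal value, contribution 0.
(1/6)*sqrt(1 - x/(5/2)): winding -2 is even, the square root returns to the same sheet, contribution 0.
Summing the contributions at x = 8/13 gives 0.

Continued minus principal equals 0.


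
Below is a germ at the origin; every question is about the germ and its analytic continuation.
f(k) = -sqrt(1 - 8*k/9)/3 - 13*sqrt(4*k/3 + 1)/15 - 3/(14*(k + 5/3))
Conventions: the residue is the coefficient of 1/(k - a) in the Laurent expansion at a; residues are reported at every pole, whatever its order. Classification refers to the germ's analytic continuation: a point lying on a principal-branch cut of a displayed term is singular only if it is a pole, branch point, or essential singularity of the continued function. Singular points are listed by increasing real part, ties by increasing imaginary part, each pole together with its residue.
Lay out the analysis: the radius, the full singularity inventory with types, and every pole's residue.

Radius of convergence at 0: 3/4.
At -5/3: a pole of order 1; residue -3/14.
At -3/4: an algebraic (square-root) branch point.
At 9/8: an algebraic (square-root) branch point.

Denominator factor (k + 5/3): pole of order 1 at -5/3, modulus 5/3.
Branch term (-13/15)*sqrt(1 - k/(-3/4)): its argument vanishes at k = -3/4, a square-root branch point, modulus 3/4.
Branch term (-1/3)*sqrt(1 - k/(9/8)): its argument vanishes at k = 9/8, a square-root branch point, modulus 9/8.
The radius of convergence is the smallest modulus among the singular points: 3/4.
The branch terms are analytic at -5/3 and contribute nothing to the residue; only the rational part matters.
At the order-1 pole -5/3 set g(k) = (k - (-5/3))*(rational part) = -3/14.
Simple pole: residue = g(a) at a = -5/3, which is -3/14.
List the singular points by increasing real part (a conjugate pair: the negative imaginary part first).


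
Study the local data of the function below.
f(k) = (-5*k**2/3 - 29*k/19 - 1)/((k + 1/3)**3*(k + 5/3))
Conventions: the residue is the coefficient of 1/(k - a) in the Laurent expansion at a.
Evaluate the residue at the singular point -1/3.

The residue is -1583/1216.

At the order-3 pole -1/3 set g(k) = (k - (-1/3))^3*f(k) = (-5*k**2/3 - 29*k/19 - 1)/(k + 5/3).
Order-3 pole: residue = g''(a)/2; g''(-1/3) = -1583/608, so the residue is -1583/1216.


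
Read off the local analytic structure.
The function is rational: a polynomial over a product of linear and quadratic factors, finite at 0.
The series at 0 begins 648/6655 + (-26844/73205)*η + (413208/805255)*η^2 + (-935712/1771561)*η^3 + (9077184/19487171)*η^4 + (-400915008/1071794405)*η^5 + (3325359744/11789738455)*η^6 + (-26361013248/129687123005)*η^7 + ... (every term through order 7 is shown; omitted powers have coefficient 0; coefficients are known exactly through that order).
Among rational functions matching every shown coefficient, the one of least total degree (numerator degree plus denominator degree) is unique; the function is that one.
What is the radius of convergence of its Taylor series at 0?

No rational of total degree below 4 reproduces all 8 coefficients; solving the [1/3] Pade equations on them gives f(η) = (3/5 - 23*η/18)/(η + 11/6)**3, whose expansion matches every shown term.
Denominator factor (η + 11/6)^3: pole of order 3 at -11/6, modulus 11/6.
The radius of convergence is the smallest modulus among the singular points: 11/6.

The radius of convergence is 11/6.


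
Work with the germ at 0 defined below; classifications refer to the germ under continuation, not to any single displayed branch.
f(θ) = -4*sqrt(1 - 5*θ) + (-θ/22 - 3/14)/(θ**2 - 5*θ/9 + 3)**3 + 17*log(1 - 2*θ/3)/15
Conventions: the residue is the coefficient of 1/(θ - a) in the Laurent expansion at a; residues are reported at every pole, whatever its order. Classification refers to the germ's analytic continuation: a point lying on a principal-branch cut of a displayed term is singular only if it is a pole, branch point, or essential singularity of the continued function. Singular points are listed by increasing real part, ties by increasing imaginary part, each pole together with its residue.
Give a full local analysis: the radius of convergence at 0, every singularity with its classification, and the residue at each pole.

Radius of convergence at 0: 1/5.
At 1/5: an algebraic (square-root) branch point.
At (5/18) - ((1/18)*sqrt(947))*i: a pole of order 3; residue -((12380607/130788830942)*sqrt(947))*i.
At (5/18) + ((1/18)*sqrt(947))*i: a pole of order 3; residue ((12380607/130788830942)*sqrt(947))*i.
At 3/2: a logarithmic branch point.


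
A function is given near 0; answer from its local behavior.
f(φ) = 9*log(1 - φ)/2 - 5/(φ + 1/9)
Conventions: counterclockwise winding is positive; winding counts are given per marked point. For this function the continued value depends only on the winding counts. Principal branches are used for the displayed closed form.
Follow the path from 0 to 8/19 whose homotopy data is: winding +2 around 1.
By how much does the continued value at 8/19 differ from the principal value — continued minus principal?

The rational part is single-valued and drops out of the difference; each branch term changes only by its own monodromy.
(9/2)*log(1 - φ/(1)): each positive loop around 1 adds 2*pi*i to the log, so winding +2 contributes (9/2)*(2)*2*pi*i = (18)*pi*i.
Summing the contributions at φ = 8/19 gives (18)*pi*i.

Continued minus principal equals (18)*pi*i.


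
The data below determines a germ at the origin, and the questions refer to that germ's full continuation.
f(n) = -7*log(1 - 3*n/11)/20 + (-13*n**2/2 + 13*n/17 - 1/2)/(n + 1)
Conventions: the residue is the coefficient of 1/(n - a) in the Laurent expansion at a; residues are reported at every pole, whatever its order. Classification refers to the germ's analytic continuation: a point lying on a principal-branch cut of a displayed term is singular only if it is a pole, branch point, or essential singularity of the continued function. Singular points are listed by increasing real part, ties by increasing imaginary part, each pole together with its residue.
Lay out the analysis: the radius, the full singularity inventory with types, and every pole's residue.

Denominator factor (n + 1): pole of order 1 at -1, modulus 1.
Branch term (-7/20)*log(1 - n/(11/3)): its argument vanishes at n = 11/3, a logarithmic branch point, modulus 11/3.
The radius of convergence is the smallest modulus among the singular points: 1.
The branch term is analytic at -1 and contributes nothing to the residue; only the rational part matters.
At the order-1 pole -1 set g(n) = (n - (-1))*(rational part) = -13*n**2/2 + 13*n/17 - 1/2.
Simple pole: residue = g(a) at a = -1, which is -132/17.
List the singular points by increasing real part (a conjugate pair: the negative imaginary part first).

Radius of convergence at 0: 1.
At -1: a pole of order 1; residue -132/17.
At 11/3: a logarithmic branch point.


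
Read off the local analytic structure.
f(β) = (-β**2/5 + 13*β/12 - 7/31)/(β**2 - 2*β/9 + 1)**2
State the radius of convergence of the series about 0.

The radius of convergence is 1.

Denominator factor (β**2 - 2*β/9 + 1)^2: discriminant -320/81, complex-conjugate roots (1/9) + ((4/9)*sqrt(5))*i and (1/9) - ((4/9)*sqrt(5))*i; poles of order 2, moduli 1 and 1.
The radius of convergence is the smallest modulus among the singular points: 1.


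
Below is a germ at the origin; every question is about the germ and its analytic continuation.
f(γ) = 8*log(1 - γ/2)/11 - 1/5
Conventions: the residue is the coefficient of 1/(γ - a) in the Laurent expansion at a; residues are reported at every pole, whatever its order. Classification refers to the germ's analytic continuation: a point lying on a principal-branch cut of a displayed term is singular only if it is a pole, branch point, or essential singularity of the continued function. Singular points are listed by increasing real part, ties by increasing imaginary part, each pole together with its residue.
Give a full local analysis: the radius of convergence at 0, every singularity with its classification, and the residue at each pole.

Radius of convergence at 0: 2.
At 2: a logarithmic branch point.

Branch term (8/11)*log(1 - γ/(2)): its argument vanishes at γ = 2, a logarithmic branch point, modulus 2.
The radius of convergence is the smallest modulus among the singular points: 2.


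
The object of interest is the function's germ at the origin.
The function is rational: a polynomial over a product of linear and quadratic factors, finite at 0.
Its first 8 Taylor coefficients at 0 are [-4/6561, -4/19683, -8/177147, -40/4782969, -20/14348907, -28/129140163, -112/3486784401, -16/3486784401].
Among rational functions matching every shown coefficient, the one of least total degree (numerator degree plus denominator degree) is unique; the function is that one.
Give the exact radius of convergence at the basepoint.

The radius of convergence is 9.

No rational of total degree below 3 reproduces all 8 coefficients; solving the [0/3] Pade equations on them gives f(τ) = 4/(9*(τ - 9)**3), whose expansion matches every shown term.
Denominator factor (τ - 9)^3: pole of order 3 at 9, modulus 9.
The radius of convergence is the smallest modulus among the singular points: 9.


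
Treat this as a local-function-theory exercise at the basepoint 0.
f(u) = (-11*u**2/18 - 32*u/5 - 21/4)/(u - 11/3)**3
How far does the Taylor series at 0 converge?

The radius of convergence is 11/3.

Denominator factor (u - 11/3)^3: pole of order 3 at 11/3, modulus 11/3.
The radius of convergence is the smallest modulus among the singular points: 11/3.


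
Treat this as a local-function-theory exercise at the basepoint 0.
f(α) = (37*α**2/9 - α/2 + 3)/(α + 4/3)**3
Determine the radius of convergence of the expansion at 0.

Denominator factor (α + 4/3)^3: pole of order 3 at -4/3, modulus 4/3.
The radius of convergence is the smallest modulus among the singular points: 4/3.

The radius of convergence is 4/3.


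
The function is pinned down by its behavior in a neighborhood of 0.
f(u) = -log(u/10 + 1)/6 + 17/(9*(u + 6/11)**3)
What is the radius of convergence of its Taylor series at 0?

The radius of convergence is 6/11.

Denominator factor (u + 6/11)^3: pole of order 3 at -6/11, modulus 6/11.
Branch term (-1/6)*log(1 - u/(-10)): its argument vanishes at u = -10, a logarithmic branch point, modulus 10.
The radius of convergence is the smallest modulus among the singular points: 6/11.


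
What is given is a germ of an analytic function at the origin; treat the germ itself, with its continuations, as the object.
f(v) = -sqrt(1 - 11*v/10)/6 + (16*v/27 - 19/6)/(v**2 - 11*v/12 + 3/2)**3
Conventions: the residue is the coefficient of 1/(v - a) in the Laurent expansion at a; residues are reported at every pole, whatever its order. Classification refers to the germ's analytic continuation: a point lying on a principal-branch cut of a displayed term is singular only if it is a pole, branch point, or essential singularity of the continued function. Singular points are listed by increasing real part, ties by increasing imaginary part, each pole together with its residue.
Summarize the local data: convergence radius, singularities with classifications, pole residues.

Radius of convergence at 0: 10/11.
At (11/24) - ((1/24)*sqrt(743))*i: a pole of order 3; residue -((4322304/410172407)*sqrt(743))*i.
At (11/24) + ((1/24)*sqrt(743))*i: a pole of order 3; residue ((4322304/410172407)*sqrt(743))*i.
At 10/11: an algebraic (square-root) branch point.

Denominator factor (v**2 - 11*v/12 + 3/2)^3: discriminant -743/144, complex-conjugate roots (11/24) + ((1/24)*sqrt(743))*i and (11/24) - ((1/24)*sqrt(743))*i; poles of order 3, moduli (1/2)*sqrt(6) and (1/2)*sqrt(6).
Branch term (-1/6)*sqrt(1 - v/(10/11)): its argument vanishes at v = 10/11, a square-root branch point, modulus 10/11.
The radius of convergence is the smallest modulus among the singular points: 10/11.
The branch term is analytic at (11/24) - ((1/24)*sqrt(743))*i and contributes nothing to the residue; only the rational part matters.
The factor v**2 - 11*v/12 + 3/2 splits as (v - a)(v - a') with a = (11/24) - ((1/24)*sqrt(743))*i, a' = (11/24) + ((1/24)*sqrt(743))*i. At the order-3 pole a set g(v) = (v - a)^3*(rational part) = [16*v/27 - 19/6] / (v - a')^3.
Order-3 pole: residue = g''(a)/2; g''((11/24) - ((1/24)*sqrt(743))*i) = -((8644608/410172407)*sqrt(743))*i, so the residue is -((4322304/410172407)*sqrt(743))*i.
The branch term is analytic at (11/24) + ((1/24)*sqrt(743))*i and contributes nothing to the residue; only the rational part matters.
The factor v**2 - 11*v/12 + 3/2 splits as (v - a)(v - a') with a = (11/24) + ((1/24)*sqrt(743))*i, a' = (11/24) - ((1/24)*sqrt(743))*i. At the order-3 pole a set g(v) = (v - a)^3*(rational part) = [16*v/27 - 19/6] / (v - a')^3.
Order-3 pole: residue = g''(a)/2; g''((11/24) + ((1/24)*sqrt(743))*i) = ((8644608/410172407)*sqrt(743))*i, so the residue is ((4322304/410172407)*sqrt(743))*i.
List the singular points by increasing real part (a conjugate pair: the negative imaginary part first).
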